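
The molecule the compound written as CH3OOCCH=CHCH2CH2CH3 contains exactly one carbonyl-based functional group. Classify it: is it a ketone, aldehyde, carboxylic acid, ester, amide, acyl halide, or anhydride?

The carbonyl is in the CH3OOC segment: CH3O–C(=O)–: carbonyl C bonded to C and to –OCH3 → ester (not ketone + ether).

ester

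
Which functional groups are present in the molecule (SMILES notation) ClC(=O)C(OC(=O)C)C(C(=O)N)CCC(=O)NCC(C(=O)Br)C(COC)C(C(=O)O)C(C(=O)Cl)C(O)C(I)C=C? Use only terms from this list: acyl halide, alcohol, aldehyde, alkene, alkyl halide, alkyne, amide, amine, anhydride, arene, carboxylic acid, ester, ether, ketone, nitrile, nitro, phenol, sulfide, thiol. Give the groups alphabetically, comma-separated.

Reading the structure from left to right:
  ClCO: –C(=O)Cl: carbonyl C bonded to C and to a halogen → acyl halide (not alkyl halide).
  CH(OCOCH3): pendant –OC(=O)CH3: an acyloxy group → ester.
  CH(CONH2): pendant –CONH2: carbonyl C bonded to C and N → amide.
  CH2CONHCH2: –C(=O)–N– linkage → amide (the N is not an amine).
  CH(COBr): pendant –C(=O)X: carbonyl C bonded to C and halogen → acyl halide.
  CH(CH2OCH3): pendant –CH2OCH3: C–O–C linkage → ether.
  CH(COOH): pendant –COOH: carbonyl C bonded to C and –OH → carboxylic acid.
  CH(COCl): pendant –C(=O)X: carbonyl C bonded to C and halogen → acyl halide.
  CH(OH): –OH on an sp³ carbon → alcohol (secondary).
  CH(I): halogen on an sp³ carbon → alkyl halide.
  CH=CH2: C=C double bond → alkene.

acyl halide, alcohol, alkene, alkyl halide, amide, carboxylic acid, ester, ether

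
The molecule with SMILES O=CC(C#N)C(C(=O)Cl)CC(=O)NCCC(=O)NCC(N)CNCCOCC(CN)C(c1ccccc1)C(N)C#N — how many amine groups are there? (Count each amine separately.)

4

Reading the structure from left to right:
  OHC: terminal –CHO: carbonyl C bonded to H and C → aldehyde.
  CH(CN): pendant –C≡N: nitrile.
  CH(COCl): pendant –C(=O)X: carbonyl C bonded to C and halogen → acyl halide.
  CH2CONHCH2: –C(=O)–N– linkage → amide (the N is not an amine).
  CH2CONHCH2: –C(=O)–N– linkage → amide (the N is not an amine).
  CH(NH2): –NH2 on an sp³ carbon with no adjacent C=O → amine.
  CH2NHCH2: C–N–C with sp³ carbons and no adjacent C=O → amine (secondary).
  CH2OCH2: C–O–C with sp³ carbons on both sides and no adjacent C=O → ether.
  CH(CH2NH2): pendant –CH2NH2: N on sp³ C, no adjacent C=O → amine.
  CH(C6H5): pendant –C6H5: benzene ring → arene.
  CH(NH2): –NH2 on an sp³ carbon with no adjacent C=O → amine.
  CN: –C≡N: carbon triple-bonded to nitrogen → nitrile.
Amine appears at: CH(NH2), CH2NHCH2, CH(CH2NH2), CH(NH2) → 4.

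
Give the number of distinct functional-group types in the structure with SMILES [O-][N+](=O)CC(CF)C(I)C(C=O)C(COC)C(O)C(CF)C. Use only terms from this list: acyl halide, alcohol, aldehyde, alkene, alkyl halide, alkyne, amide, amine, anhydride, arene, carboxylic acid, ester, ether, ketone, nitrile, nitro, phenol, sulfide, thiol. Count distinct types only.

5

Taking each segment in turn:
  O2NCH2: –NO2 on carbon → nitro group.
  CH(CH2F): pendant –CH2X: halogen on sp³ carbon → alkyl halide.
  CH(I): halogen on an sp³ carbon → alkyl halide.
  CH(CHO): pendant –CHO: carbonyl C bonded to C and H → aldehyde.
  CH(CH2OCH3): pendant –CH2OCH3: C–O–C linkage → ether.
  CH(OH): –OH on an sp³ carbon → alcohol (secondary).
  CH(CH2F): pendant –CH2X: halogen on sp³ carbon → alkyl halide.
Distinct types present: alcohol, aldehyde, alkyl halide, ether, nitro.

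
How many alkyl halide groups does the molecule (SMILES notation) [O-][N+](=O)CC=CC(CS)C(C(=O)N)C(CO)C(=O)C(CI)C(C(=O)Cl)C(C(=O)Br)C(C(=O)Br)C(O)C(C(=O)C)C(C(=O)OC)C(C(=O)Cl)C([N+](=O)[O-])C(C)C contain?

Reading the structure from left to right:
  O2NCH2: –NO2 on carbon → nitro group.
  CH=CH: C=C double bond → alkene.
  CH(CH2SH): pendant –CH2SH → thiol.
  CH(CONH2): pendant –CONH2: carbonyl C bonded to C and N → amide.
  CH(CH2OH): pendant –CH2OH on an sp³ backbone C → alcohol.
  CO: –C(=O)– with carbon on both sides → ketone.
  CH(CH2I): pendant –CH2X: halogen on sp³ carbon → alkyl halide.
  CH(COCl): pendant –C(=O)X: carbonyl C bonded to C and halogen → acyl halide.
  CH(COBr): pendant –C(=O)X: carbonyl C bonded to C and halogen → acyl halide.
  CH(COBr): pendant –C(=O)X: carbonyl C bonded to C and halogen → acyl halide.
  CH(OH): –OH on an sp³ carbon → alcohol (secondary).
  CH(COCH3): pendant –COCH3: carbonyl C bonded to two carbons → ketone.
  CH(COOCH3): pendant –COOCH3: carbonyl C bonded to C and –OCH3 → ester.
  CH(COCl): pendant –C(=O)X: carbonyl C bonded to C and halogen → acyl halide.
  CH(NO2): –NO2 on an sp³ carbon → nitro (the N=O is not a carbonyl).
Alkyl halide appears at: CH(CH2I) → 1.

1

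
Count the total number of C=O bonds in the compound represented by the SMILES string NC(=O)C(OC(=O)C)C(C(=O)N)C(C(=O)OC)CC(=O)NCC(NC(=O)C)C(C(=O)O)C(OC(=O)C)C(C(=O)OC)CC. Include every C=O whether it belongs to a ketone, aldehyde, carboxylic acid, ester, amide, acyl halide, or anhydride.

9

H2NCO: amide, 1 C=O (running total 1).
CH(OCOCH3): ester, 1 C=O (running total 2).
CH(CONH2): amide, 1 C=O (running total 3).
CH(COOCH3): ester, 1 C=O (running total 4).
CH2CONHCH2: amide, 1 C=O (running total 5).
CH(NHCOCH3): amide, 1 C=O (running total 6).
CH(COOH): carboxylic acid, 1 C=O (running total 7).
CH(OCOCH3): ester, 1 C=O (running total 8).
CH(COOCH3): ester, 1 C=O (running total 9).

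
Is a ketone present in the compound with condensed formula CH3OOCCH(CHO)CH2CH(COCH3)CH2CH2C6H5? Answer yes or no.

yes

Reading the structure from left to right:
  CH3OOC: CH3O–C(=O)–: carbonyl C bonded to C and to –OCH3 → ester (not ketone + ether).
  CH(CHO): pendant –CHO: carbonyl C bonded to C and H → aldehyde.
  CH(COCH3): pendant –COCH3: carbonyl C bonded to two carbons → ketone.
  C6H5: –C6H5 phenyl ring → arene.
The CH(COCH3) segment supplies the ketone: pendant –COCH3: carbonyl C bonded to two carbons → ketone.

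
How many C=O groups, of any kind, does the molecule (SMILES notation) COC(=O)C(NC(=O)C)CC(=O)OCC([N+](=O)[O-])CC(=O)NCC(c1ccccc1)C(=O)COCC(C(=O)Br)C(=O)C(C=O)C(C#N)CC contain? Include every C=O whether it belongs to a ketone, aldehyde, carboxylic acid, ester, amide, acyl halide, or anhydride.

8

CH3OOC: ester, 1 C=O (running total 1).
CH(NHCOCH3): amide, 1 C=O (running total 2).
CH2COOCH2: ester, 1 C=O (running total 3).
CH2CONHCH2: amide, 1 C=O (running total 4).
CO: ketone, 1 C=O (running total 5).
CH(COBr): acyl halide, 1 C=O (running total 6).
CO: ketone, 1 C=O (running total 7).
CH(CHO): aldehyde, 1 C=O (running total 8).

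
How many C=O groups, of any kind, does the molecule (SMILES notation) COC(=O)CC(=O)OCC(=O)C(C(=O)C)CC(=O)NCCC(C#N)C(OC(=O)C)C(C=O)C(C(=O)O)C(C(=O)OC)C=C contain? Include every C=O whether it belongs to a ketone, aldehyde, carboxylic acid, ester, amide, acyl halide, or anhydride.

CH3OOC: ester, 1 C=O (running total 1).
CH2COOCH2: ester, 1 C=O (running total 2).
CO: ketone, 1 C=O (running total 3).
CH(COCH3): ketone, 1 C=O (running total 4).
CH2CONHCH2: amide, 1 C=O (running total 5).
CH(OCOCH3): ester, 1 C=O (running total 6).
CH(CHO): aldehyde, 1 C=O (running total 7).
CH(COOH): carboxylic acid, 1 C=O (running total 8).
CH(COOCH3): ester, 1 C=O (running total 9).

9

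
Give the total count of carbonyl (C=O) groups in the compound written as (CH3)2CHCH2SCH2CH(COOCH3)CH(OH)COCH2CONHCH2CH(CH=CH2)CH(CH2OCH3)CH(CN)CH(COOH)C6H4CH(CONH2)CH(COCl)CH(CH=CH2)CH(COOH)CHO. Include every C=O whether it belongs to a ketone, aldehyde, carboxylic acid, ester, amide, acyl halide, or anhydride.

CH(COOCH3): ester, 1 C=O (running total 1).
CO: ketone, 1 C=O (running total 2).
CH2CONHCH2: amide, 1 C=O (running total 3).
CH(COOH): carboxylic acid, 1 C=O (running total 4).
CH(CONH2): amide, 1 C=O (running total 5).
CH(COCl): acyl halide, 1 C=O (running total 6).
CH(COOH): carboxylic acid, 1 C=O (running total 7).
CHO: aldehyde, 1 C=O (running total 8).

8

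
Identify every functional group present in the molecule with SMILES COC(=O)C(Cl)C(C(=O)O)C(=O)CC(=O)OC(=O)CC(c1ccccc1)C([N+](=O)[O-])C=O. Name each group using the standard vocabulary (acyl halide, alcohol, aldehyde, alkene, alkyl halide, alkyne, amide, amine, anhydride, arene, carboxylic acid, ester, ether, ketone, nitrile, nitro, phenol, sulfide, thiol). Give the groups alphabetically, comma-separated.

Reading the structure from left to right:
  CH3OOC: CH3O–C(=O)–: carbonyl C bonded to C and to –OCH3 → ester (not ketone + ether).
  CH(Cl): halogen on an sp³ carbon → alkyl halide.
  CH(COOH): pendant –COOH: carbonyl C bonded to C and –OH → carboxylic acid.
  CO: –C(=O)– with carbon on both sides → ketone.
  CH2CO-O-COCH2: two acyl groups sharing one oxygen, –C(=O)–O–C(=O)– → anhydride.
  CH(C6H5): pendant –C6H5: benzene ring → arene.
  CH(NO2): –NO2 on an sp³ carbon → nitro (the N=O is not a carbonyl).
  CHO: terminal –CHO: carbonyl C bonded to H and C → aldehyde.

aldehyde, alkyl halide, anhydride, arene, carboxylic acid, ester, ketone, nitro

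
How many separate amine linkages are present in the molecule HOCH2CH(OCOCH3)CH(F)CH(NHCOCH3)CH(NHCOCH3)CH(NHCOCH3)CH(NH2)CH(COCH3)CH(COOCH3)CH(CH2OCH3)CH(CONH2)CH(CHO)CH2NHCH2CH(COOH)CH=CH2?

2

Reading the structure from left to right:
  HOCH2: HO– on an sp³ carbon → alcohol.
  CH(OCOCH3): pendant –OC(=O)CH3: an acyloxy group → ester.
  CH(F): halogen on an sp³ carbon → alkyl halide.
  CH(NHCOCH3): pendant –NHC(=O)CH3: N bonded to a carbonyl → amide (not amine).
  CH(NHCOCH3): pendant –NHC(=O)CH3: N bonded to a carbonyl → amide (not amine).
  CH(NHCOCH3): pendant –NHC(=O)CH3: N bonded to a carbonyl → amide (not amine).
  CH(NH2): –NH2 on an sp³ carbon with no adjacent C=O → amine.
  CH(COCH3): pendant –COCH3: carbonyl C bonded to two carbons → ketone.
  CH(COOCH3): pendant –COOCH3: carbonyl C bonded to C and –OCH3 → ester.
  CH(CH2OCH3): pendant –CH2OCH3: C–O–C linkage → ether.
  CH(CONH2): pendant –CONH2: carbonyl C bonded to C and N → amide.
  CH(CHO): pendant –CHO: carbonyl C bonded to C and H → aldehyde.
  CH2NHCH2: C–N–C with sp³ carbons and no adjacent C=O → amine (secondary).
  CH(COOH): pendant –COOH: carbonyl C bonded to C and –OH → carboxylic acid.
  CH=CH2: C=C double bond → alkene.
Amine appears at: CH(NH2), CH2NHCH2 → 2.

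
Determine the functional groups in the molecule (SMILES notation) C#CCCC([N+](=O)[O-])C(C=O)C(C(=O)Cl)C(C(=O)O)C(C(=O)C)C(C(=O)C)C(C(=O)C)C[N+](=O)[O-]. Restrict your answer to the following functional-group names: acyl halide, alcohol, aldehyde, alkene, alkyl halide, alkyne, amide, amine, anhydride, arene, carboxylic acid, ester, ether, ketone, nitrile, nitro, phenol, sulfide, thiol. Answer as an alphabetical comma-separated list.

acyl halide, aldehyde, alkyne, carboxylic acid, ketone, nitro

C≡C triple bond → alkyne.
–NO2 on an sp³ carbon → nitro (the N=O is not a carbonyl).
pendant –CHO: carbonyl C bonded to C and H → aldehyde.
pendant –C(=O)X: carbonyl C bonded to C and halogen → acyl halide.
pendant –COOH: carbonyl C bonded to C and –OH → carboxylic acid.
pendant –COCH3: carbonyl C bonded to two carbons → ketone.
pendant –COCH3: carbonyl C bonded to two carbons → ketone.
pendant –COCH3: carbonyl C bonded to two carbons → ketone.
–NO2 on carbon → nitro group.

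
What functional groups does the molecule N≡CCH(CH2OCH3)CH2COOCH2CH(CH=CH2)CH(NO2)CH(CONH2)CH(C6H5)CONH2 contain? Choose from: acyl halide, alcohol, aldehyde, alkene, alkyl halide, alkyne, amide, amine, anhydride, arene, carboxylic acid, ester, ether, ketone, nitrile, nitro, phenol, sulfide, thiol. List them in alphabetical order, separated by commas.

N≡C–: carbon triple-bonded to nitrogen → nitrile.
pendant –CH2OCH3: C–O–C linkage → ether.
–C(=O)–O–C with C on the carbonyl side → ester.
pendant –CH=CH2: C=C double bond → alkene.
–NO2 on an sp³ carbon → nitro (the N=O is not a carbonyl).
pendant –CONH2: carbonyl C bonded to C and N → amide.
pendant –C6H5: benzene ring → arene.
–C(=O)NH2: carbonyl C bonded to C and to N → amide (the N is not a separate amine).

alkene, amide, arene, ester, ether, nitrile, nitro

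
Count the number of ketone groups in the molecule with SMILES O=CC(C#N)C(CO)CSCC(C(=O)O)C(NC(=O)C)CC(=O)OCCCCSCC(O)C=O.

terminal –CHO: carbonyl C bonded to H and C → aldehyde.
pendant –C≡N: nitrile.
pendant –CH2OH on an sp³ backbone C → alcohol.
C–S–C linkage → sulfide (thioether).
pendant –COOH: carbonyl C bonded to C and –OH → carboxylic acid.
pendant –NHC(=O)CH3: N bonded to a carbonyl → amide (not amine).
–C(=O)–O–C with C on the carbonyl side → ester.
C–S–C linkage → sulfide (thioether).
–OH on an sp³ carbon → alcohol (secondary).
terminal –CHO: carbonyl C bonded to H and C → aldehyde.
No segment is a ketone: OHC is aldehyde, not ketone; CH(COOH) is carboxylic acid, not ketone; CH(NHCOCH3) is amide, not ketone. → 0.

0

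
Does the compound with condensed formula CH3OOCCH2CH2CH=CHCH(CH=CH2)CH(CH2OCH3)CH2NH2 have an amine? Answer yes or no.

yes

CH3O–C(=O)–: carbonyl C bonded to C and to –OCH3 → ester (not ketone + ether).
C=C double bond → alkene.
pendant –CH=CH2: C=C double bond → alkene.
pendant –CH2OCH3: C–O–C linkage → ether.
–NH2 on an sp³ carbon with no adjacent C=O → amine.
The CH2NH2 segment supplies the amine: –NH2 on an sp³ carbon with no adjacent C=O → amine.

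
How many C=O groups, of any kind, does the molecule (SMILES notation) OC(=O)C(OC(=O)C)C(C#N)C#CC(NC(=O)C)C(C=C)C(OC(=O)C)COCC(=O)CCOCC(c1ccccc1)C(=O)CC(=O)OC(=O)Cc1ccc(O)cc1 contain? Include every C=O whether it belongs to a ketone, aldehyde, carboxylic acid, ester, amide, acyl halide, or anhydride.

8

HOOC: carboxylic acid, 1 C=O (running total 1).
CH(OCOCH3): ester, 1 C=O (running total 2).
CH(NHCOCH3): amide, 1 C=O (running total 3).
CH(OCOCH3): ester, 1 C=O (running total 4).
CO: ketone, 1 C=O (running total 5).
CO: ketone, 1 C=O (running total 6).
CH2CO-O-COCH2: anhydride, 2 C=O (running total 8).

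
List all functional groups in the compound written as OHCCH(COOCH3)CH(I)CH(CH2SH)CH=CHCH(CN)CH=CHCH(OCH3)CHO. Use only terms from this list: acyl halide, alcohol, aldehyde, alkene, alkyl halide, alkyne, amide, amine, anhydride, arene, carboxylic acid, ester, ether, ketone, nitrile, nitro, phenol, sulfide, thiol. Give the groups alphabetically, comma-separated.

aldehyde, alkene, alkyl halide, ester, ether, nitrile, thiol

terminal –CHO: carbonyl C bonded to H and C → aldehyde.
pendant –COOCH3: carbonyl C bonded to C and –OCH3 → ester.
halogen on an sp³ carbon → alkyl halide.
pendant –CH2SH → thiol.
C=C double bond → alkene.
pendant –C≡N: nitrile.
C=C double bond → alkene.
pendant –OCH3: C–O–C with sp³ C, no adjacent C=O → ether.
terminal –CHO: carbonyl C bonded to H and C → aldehyde.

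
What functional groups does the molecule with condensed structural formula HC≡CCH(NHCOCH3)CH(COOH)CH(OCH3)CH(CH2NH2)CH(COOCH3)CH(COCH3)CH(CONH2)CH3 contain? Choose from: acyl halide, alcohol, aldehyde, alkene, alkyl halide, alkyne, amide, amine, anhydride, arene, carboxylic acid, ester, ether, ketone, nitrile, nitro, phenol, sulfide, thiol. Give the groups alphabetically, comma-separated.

Reading the structure from left to right:
  HC≡C: C≡C triple bond → alkyne.
  CH(NHCOCH3): pendant –NHC(=O)CH3: N bonded to a carbonyl → amide (not amine).
  CH(COOH): pendant –COOH: carbonyl C bonded to C and –OH → carboxylic acid.
  CH(OCH3): pendant –OCH3: C–O–C with sp³ C, no adjacent C=O → ether.
  CH(CH2NH2): pendant –CH2NH2: N on sp³ C, no adjacent C=O → amine.
  CH(COOCH3): pendant –COOCH3: carbonyl C bonded to C and –OCH3 → ester.
  CH(COCH3): pendant –COCH3: carbonyl C bonded to two carbons → ketone.
  CH(CONH2): pendant –CONH2: carbonyl C bonded to C and N → amide.

alkyne, amide, amine, carboxylic acid, ester, ether, ketone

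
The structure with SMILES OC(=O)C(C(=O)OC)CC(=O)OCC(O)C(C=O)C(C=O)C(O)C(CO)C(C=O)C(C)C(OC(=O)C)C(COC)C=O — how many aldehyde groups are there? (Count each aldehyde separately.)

Taking each segment in turn:
  HOOC: –COOH: carbonyl C bonded to –OH and C → carboxylic acid (the –OH is not a separate alcohol).
  CH(COOCH3): pendant –COOCH3: carbonyl C bonded to C and –OCH3 → ester.
  CH2COOCH2: –C(=O)–O–C with C on the carbonyl side → ester.
  CH(OH): –OH on an sp³ carbon → alcohol (secondary).
  CH(CHO): pendant –CHO: carbonyl C bonded to C and H → aldehyde.
  CH(CHO): pendant –CHO: carbonyl C bonded to C and H → aldehyde.
  CH(OH): –OH on an sp³ carbon → alcohol (secondary).
  CH(CH2OH): pendant –CH2OH on an sp³ backbone C → alcohol.
  CH(CHO): pendant –CHO: carbonyl C bonded to C and H → aldehyde.
  CH(OCOCH3): pendant –OC(=O)CH3: an acyloxy group → ester.
  CH(CH2OCH3): pendant –CH2OCH3: C–O–C linkage → ether.
  CHO: terminal –CHO: carbonyl C bonded to H and C → aldehyde.
Aldehyde appears at: CH(CHO), CH(CHO), CH(CHO), CHO → 4.

4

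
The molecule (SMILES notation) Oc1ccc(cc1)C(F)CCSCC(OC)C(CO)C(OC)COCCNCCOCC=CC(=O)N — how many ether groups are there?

Working along the chain:
  HOC6H4: –OH attached directly to an aromatic ring → phenol (not alcohol); the ring itself is an arene.
  CH(F): halogen on an sp³ carbon → alkyl halide.
  CH2SCH2: C–S–C linkage → sulfide (thioether).
  CH(OCH3): pendant –OCH3: C–O–C with sp³ C, no adjacent C=O → ether.
  CH(CH2OH): pendant –CH2OH on an sp³ backbone C → alcohol.
  CH(OCH3): pendant –OCH3: C–O–C with sp³ C, no adjacent C=O → ether.
  CH2OCH2: C–O–C with sp³ carbons on both sides and no adjacent C=O → ether.
  CH2NHCH2: C–N–C with sp³ carbons and no adjacent C=O → amine (secondary).
  CH2OCH2: C–O–C with sp³ carbons on both sides and no adjacent C=O → ether.
  CH=CH: C=C double bond → alkene.
  CONH2: –C(=O)NH2: carbonyl C bonded to C and to N → amide (the N is not a separate amine).
Ether appears at: CH(OCH3), CH(OCH3), CH2OCH2, CH2OCH2 → 4.

4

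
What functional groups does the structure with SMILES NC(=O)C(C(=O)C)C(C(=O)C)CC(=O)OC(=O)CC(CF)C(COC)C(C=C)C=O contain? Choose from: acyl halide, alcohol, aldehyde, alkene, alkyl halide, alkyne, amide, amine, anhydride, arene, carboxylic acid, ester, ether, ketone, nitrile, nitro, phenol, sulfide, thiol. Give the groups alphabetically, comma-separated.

aldehyde, alkene, alkyl halide, amide, anhydride, ether, ketone

Reading the structure from left to right:
  H2NCO: –C(=O)NH2: carbonyl C bonded to C and to N → amide (the N is not a separate amine).
  CH(COCH3): pendant –COCH3: carbonyl C bonded to two carbons → ketone.
  CH(COCH3): pendant –COCH3: carbonyl C bonded to two carbons → ketone.
  CH2CO-O-COCH2: two acyl groups sharing one oxygen, –C(=O)–O–C(=O)– → anhydride.
  CH(CH2F): pendant –CH2X: halogen on sp³ carbon → alkyl halide.
  CH(CH2OCH3): pendant –CH2OCH3: C–O–C linkage → ether.
  CH(CH=CH2): pendant –CH=CH2: C=C double bond → alkene.
  CHO: terminal –CHO: carbonyl C bonded to H and C → aldehyde.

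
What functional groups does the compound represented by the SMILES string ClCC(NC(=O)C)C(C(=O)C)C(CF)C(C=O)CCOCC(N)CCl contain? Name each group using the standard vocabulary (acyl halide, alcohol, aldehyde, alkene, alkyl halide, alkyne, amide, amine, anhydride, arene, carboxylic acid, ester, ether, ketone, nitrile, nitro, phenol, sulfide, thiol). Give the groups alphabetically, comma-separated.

halogen on an sp³ carbon → alkyl halide.
pendant –NHC(=O)CH3: N bonded to a carbonyl → amide (not amine).
pendant –COCH3: carbonyl C bonded to two carbons → ketone.
pendant –CH2X: halogen on sp³ carbon → alkyl halide.
pendant –CHO: carbonyl C bonded to C and H → aldehyde.
C–O–C with sp³ carbons on both sides and no adjacent C=O → ether.
–NH2 on an sp³ carbon with no adjacent C=O → amine.
halogen on an sp³ carbon → alkyl halide.

aldehyde, alkyl halide, amide, amine, ether, ketone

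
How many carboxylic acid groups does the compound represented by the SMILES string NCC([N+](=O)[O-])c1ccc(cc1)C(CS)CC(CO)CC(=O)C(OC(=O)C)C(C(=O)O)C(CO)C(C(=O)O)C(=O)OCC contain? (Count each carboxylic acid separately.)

Taking each segment in turn:
  H2NCH2: –NH2 on an sp³ carbon with no adjacent C=O → amine.
  CH(NO2): –NO2 on an sp³ carbon → nitro (the N=O is not a carbonyl).
  C6H4: para-disubstituted benzene ring → arene.
  CH(CH2SH): pendant –CH2SH → thiol.
  CH(CH2OH): pendant –CH2OH on an sp³ backbone C → alcohol.
  CO: –C(=O)– with carbon on both sides → ketone.
  CH(OCOCH3): pendant –OC(=O)CH3: an acyloxy group → ester.
  CH(COOH): pendant –COOH: carbonyl C bonded to C and –OH → carboxylic acid.
  CH(CH2OH): pendant –CH2OH on an sp³ backbone C → alcohol.
  CH(COOH): pendant –COOH: carbonyl C bonded to C and –OH → carboxylic acid.
  COOCH2CH3: –C(=O)OCH2CH3: carbonyl C bonded to C and to –OEt → ester.
Carboxylic acid appears at: CH(COOH), CH(COOH) → 2.

2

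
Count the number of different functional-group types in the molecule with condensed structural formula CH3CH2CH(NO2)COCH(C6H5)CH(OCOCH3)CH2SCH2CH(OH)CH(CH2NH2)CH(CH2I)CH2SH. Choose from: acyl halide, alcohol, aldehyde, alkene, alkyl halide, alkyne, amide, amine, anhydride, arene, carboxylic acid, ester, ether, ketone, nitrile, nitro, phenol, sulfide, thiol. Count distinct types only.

9

–NO2 on an sp³ carbon → nitro (the N=O is not a carbonyl).
–C(=O)– with carbon on both sides → ketone.
pendant –C6H5: benzene ring → arene.
pendant –OC(=O)CH3: an acyloxy group → ester.
C–S–C linkage → sulfide (thioether).
–OH on an sp³ carbon → alcohol (secondary).
pendant –CH2NH2: N on sp³ C, no adjacent C=O → amine.
pendant –CH2X: halogen on sp³ carbon → alkyl halide.
–SH on an sp³ carbon → thiol.
Distinct types present: alcohol, alkyl halide, amine, arene, ester, ketone, nitro, sulfide, thiol.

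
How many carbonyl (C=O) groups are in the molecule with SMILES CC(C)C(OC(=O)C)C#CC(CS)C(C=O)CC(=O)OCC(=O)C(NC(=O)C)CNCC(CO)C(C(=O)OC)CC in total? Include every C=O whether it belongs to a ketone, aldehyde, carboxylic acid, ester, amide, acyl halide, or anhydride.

6

CH(OCOCH3): ester, 1 C=O (running total 1).
CH(CHO): aldehyde, 1 C=O (running total 2).
CH2COOCH2: ester, 1 C=O (running total 3).
CO: ketone, 1 C=O (running total 4).
CH(NHCOCH3): amide, 1 C=O (running total 5).
CH(COOCH3): ester, 1 C=O (running total 6).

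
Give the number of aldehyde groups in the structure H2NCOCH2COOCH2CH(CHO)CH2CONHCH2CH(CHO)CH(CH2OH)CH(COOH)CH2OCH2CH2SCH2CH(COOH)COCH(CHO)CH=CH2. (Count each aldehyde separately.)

3

Taking each segment in turn:
  H2NCO: –C(=O)NH2: carbonyl C bonded to C and to N → amide (the N is not a separate amine).
  CH2COOCH2: –C(=O)–O–C with C on the carbonyl side → ester.
  CH(CHO): pendant –CHO: carbonyl C bonded to C and H → aldehyde.
  CH2CONHCH2: –C(=O)–N– linkage → amide (the N is not an amine).
  CH(CHO): pendant –CHO: carbonyl C bonded to C and H → aldehyde.
  CH(CH2OH): pendant –CH2OH on an sp³ backbone C → alcohol.
  CH(COOH): pendant –COOH: carbonyl C bonded to C and –OH → carboxylic acid.
  CH2OCH2: C–O–C with sp³ carbons on both sides and no adjacent C=O → ether.
  CH2SCH2: C–S–C linkage → sulfide (thioether).
  CH(COOH): pendant –COOH: carbonyl C bonded to C and –OH → carboxylic acid.
  CO: –C(=O)– with carbon on both sides → ketone.
  CH(CHO): pendant –CHO: carbonyl C bonded to C and H → aldehyde.
  CH=CH2: C=C double bond → alkene.
Aldehyde appears at: CH(CHO), CH(CHO), CH(CHO) → 3.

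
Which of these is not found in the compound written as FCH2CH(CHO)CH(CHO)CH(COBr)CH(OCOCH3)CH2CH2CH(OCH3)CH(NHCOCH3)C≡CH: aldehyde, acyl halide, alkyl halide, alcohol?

alcohol

alkyl halide: present (FCH2 — halogen on an sp³ carbon → alkyl halide).
acyl halide: present (CH(COBr) — pendant –C(=O)X: carbonyl C bonded to C and halogen → acyl halide).
aldehyde: present (CH(CHO) — pendant –CHO: carbonyl C bonded to C and H → aldehyde).
alcohol: no segment matches this pattern.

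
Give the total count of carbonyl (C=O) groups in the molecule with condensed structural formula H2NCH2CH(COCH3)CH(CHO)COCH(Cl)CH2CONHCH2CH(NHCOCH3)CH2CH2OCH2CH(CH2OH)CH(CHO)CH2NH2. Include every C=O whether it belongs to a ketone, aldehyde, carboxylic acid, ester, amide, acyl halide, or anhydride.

6

CH(COCH3): ketone, 1 C=O (running total 1).
CH(CHO): aldehyde, 1 C=O (running total 2).
CO: ketone, 1 C=O (running total 3).
CH2CONHCH2: amide, 1 C=O (running total 4).
CH(NHCOCH3): amide, 1 C=O (running total 5).
CH(CHO): aldehyde, 1 C=O (running total 6).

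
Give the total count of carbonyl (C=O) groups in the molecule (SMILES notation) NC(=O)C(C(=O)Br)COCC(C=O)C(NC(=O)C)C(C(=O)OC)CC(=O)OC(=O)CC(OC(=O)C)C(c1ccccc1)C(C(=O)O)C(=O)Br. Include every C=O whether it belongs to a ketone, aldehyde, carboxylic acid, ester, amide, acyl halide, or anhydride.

10

H2NCO: amide, 1 C=O (running total 1).
CH(COBr): acyl halide, 1 C=O (running total 2).
CH(CHO): aldehyde, 1 C=O (running total 3).
CH(NHCOCH3): amide, 1 C=O (running total 4).
CH(COOCH3): ester, 1 C=O (running total 5).
CH2CO-O-COCH2: anhydride, 2 C=O (running total 7).
CH(OCOCH3): ester, 1 C=O (running total 8).
CH(COOH): carboxylic acid, 1 C=O (running total 9).
COBr: acyl halide, 1 C=O (running total 10).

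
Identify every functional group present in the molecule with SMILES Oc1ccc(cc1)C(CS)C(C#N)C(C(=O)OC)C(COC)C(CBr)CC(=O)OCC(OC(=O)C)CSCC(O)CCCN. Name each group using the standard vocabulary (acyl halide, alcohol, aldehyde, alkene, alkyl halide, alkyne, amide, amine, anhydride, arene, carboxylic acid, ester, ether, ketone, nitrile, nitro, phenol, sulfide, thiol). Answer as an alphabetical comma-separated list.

Reading the structure from left to right:
  HOC6H4: –OH attached directly to an aromatic ring → phenol (not alcohol); the ring itself is an arene.
  CH(CH2SH): pendant –CH2SH → thiol.
  CH(CN): pendant –C≡N: nitrile.
  CH(COOCH3): pendant –COOCH3: carbonyl C bonded to C and –OCH3 → ester.
  CH(CH2OCH3): pendant –CH2OCH3: C–O–C linkage → ether.
  CH(CH2Br): pendant –CH2X: halogen on sp³ carbon → alkyl halide.
  CH2COOCH2: –C(=O)–O–C with C on the carbonyl side → ester.
  CH(OCOCH3): pendant –OC(=O)CH3: an acyloxy group → ester.
  CH2SCH2: C–S–C linkage → sulfide (thioether).
  CH(OH): –OH on an sp³ carbon → alcohol (secondary).
  CH2NH2: –NH2 on an sp³ carbon with no adjacent C=O → amine.

alcohol, alkyl halide, amine, arene, ester, ether, nitrile, phenol, sulfide, thiol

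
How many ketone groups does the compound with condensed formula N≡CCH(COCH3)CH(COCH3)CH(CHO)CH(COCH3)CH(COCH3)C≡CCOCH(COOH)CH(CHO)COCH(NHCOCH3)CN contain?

6

N≡C–: carbon triple-bonded to nitrogen → nitrile.
pendant –COCH3: carbonyl C bonded to two carbons → ketone.
pendant –COCH3: carbonyl C bonded to two carbons → ketone.
pendant –CHO: carbonyl C bonded to C and H → aldehyde.
pendant –COCH3: carbonyl C bonded to two carbons → ketone.
pendant –COCH3: carbonyl C bonded to two carbons → ketone.
C≡C triple bond → alkyne.
–C(=O)– with carbon on both sides → ketone.
pendant –COOH: carbonyl C bonded to C and –OH → carboxylic acid.
pendant –CHO: carbonyl C bonded to C and H → aldehyde.
–C(=O)– with carbon on both sides → ketone.
pendant –NHC(=O)CH3: N bonded to a carbonyl → amide (not amine).
–C≡N: carbon triple-bonded to nitrogen → nitrile.
Ketone appears at: CH(COCH3), CH(COCH3), CH(COCH3), CH(COCH3), CO, CO → 6.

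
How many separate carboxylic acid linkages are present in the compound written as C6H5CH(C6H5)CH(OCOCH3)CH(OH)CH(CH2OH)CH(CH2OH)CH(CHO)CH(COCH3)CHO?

0

Working along the chain:
  C6H5: C6H5– phenyl ring → arene.
  CH(C6H5): pendant –C6H5: benzene ring → arene.
  CH(OCOCH3): pendant –OC(=O)CH3: an acyloxy group → ester.
  CH(OH): –OH on an sp³ carbon → alcohol (secondary).
  CH(CH2OH): pendant –CH2OH on an sp³ backbone C → alcohol.
  CH(CH2OH): pendant –CH2OH on an sp³ backbone C → alcohol.
  CH(CHO): pendant –CHO: carbonyl C bonded to C and H → aldehyde.
  CH(COCH3): pendant –COCH3: carbonyl C bonded to two carbons → ketone.
  CHO: terminal –CHO: carbonyl C bonded to H and C → aldehyde.
No segment is a carboxylic acid: CH(OCOCH3) is ester, not carboxylic acid; CH(OH) is alcohol, not carboxylic acid; CH(CH2OH) is alcohol, not carboxylic acid. → 0.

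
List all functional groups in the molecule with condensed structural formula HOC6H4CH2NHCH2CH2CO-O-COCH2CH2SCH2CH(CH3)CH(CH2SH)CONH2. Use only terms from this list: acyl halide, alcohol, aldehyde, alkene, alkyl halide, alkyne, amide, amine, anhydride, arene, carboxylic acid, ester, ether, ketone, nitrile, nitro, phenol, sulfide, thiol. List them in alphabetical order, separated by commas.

–OH attached directly to an aromatic ring → phenol (not alcohol); the ring itself is an arene.
C–N–C with sp³ carbons and no adjacent C=O → amine (secondary).
two acyl groups sharing one oxygen, –C(=O)–O–C(=O)– → anhydride.
C–S–C linkage → sulfide (thioether).
pendant –CH2SH → thiol.
–C(=O)NH2: carbonyl C bonded to C and to N → amide (the N is not a separate amine).

amide, amine, anhydride, arene, phenol, sulfide, thiol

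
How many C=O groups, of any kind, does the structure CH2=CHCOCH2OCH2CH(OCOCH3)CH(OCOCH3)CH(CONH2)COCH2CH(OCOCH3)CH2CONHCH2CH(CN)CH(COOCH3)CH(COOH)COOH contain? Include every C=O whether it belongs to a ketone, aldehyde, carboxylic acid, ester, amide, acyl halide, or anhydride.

CO: ketone, 1 C=O (running total 1).
CH(OCOCH3): ester, 1 C=O (running total 2).
CH(OCOCH3): ester, 1 C=O (running total 3).
CH(CONH2): amide, 1 C=O (running total 4).
CO: ketone, 1 C=O (running total 5).
CH(OCOCH3): ester, 1 C=O (running total 6).
CH2CONHCH2: amide, 1 C=O (running total 7).
CH(COOCH3): ester, 1 C=O (running total 8).
CH(COOH): carboxylic acid, 1 C=O (running total 9).
COOH: carboxylic acid, 1 C=O (running total 10).

10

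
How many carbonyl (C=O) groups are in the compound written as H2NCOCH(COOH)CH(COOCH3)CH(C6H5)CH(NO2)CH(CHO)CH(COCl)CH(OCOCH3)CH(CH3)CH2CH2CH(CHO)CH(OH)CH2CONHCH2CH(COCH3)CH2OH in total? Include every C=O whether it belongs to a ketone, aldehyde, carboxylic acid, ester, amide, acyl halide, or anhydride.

9

H2NCO: amide, 1 C=O (running total 1).
CH(COOH): carboxylic acid, 1 C=O (running total 2).
CH(COOCH3): ester, 1 C=O (running total 3).
CH(CHO): aldehyde, 1 C=O (running total 4).
CH(COCl): acyl halide, 1 C=O (running total 5).
CH(OCOCH3): ester, 1 C=O (running total 6).
CH(CHO): aldehyde, 1 C=O (running total 7).
CH2CONHCH2: amide, 1 C=O (running total 8).
CH(COCH3): ketone, 1 C=O (running total 9).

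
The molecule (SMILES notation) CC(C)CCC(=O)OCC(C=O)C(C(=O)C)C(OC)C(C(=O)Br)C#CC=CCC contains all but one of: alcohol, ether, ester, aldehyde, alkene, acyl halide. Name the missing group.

alcohol

ester: present (CH2COOCH2 — –C(=O)–O–C with C on the carbonyl side → ester).
acyl halide: present (CH(COBr) — pendant –C(=O)X: carbonyl C bonded to C and halogen → acyl halide).
ether: present (CH(OCH3) — pendant –OCH3: C–O–C with sp³ C, no adjacent C=O → ether).
aldehyde: present (CH(CHO) — pendant –CHO: carbonyl C bonded to C and H → aldehyde).
alkene: present (CH=CH — C=C double bond → alkene).
alcohol: no segment matches this pattern.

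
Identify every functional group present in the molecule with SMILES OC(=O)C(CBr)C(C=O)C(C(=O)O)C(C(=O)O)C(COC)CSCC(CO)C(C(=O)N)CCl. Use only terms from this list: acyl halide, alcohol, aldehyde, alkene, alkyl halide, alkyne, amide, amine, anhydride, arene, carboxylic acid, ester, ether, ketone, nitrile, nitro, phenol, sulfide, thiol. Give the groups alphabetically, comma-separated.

alcohol, aldehyde, alkyl halide, amide, carboxylic acid, ether, sulfide

Working along the chain:
  HOOC: –COOH: carbonyl C bonded to –OH and C → carboxylic acid (the –OH is not a separate alcohol).
  CH(CH2Br): pendant –CH2X: halogen on sp³ carbon → alkyl halide.
  CH(CHO): pendant –CHO: carbonyl C bonded to C and H → aldehyde.
  CH(COOH): pendant –COOH: carbonyl C bonded to C and –OH → carboxylic acid.
  CH(COOH): pendant –COOH: carbonyl C bonded to C and –OH → carboxylic acid.
  CH(CH2OCH3): pendant –CH2OCH3: C–O–C linkage → ether.
  CH2SCH2: C–S–C linkage → sulfide (thioether).
  CH(CH2OH): pendant –CH2OH on an sp³ backbone C → alcohol.
  CH(CONH2): pendant –CONH2: carbonyl C bonded to C and N → amide.
  CH2Cl: halogen on an sp³ carbon → alkyl halide.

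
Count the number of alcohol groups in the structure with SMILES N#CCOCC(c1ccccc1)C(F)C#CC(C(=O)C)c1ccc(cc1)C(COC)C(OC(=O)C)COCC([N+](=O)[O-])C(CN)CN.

0

Working along the chain:
  N≡C: N≡C–: carbon triple-bonded to nitrogen → nitrile.
  CH2OCH2: C–O–C with sp³ carbons on both sides and no adjacent C=O → ether.
  CH(C6H5): pendant –C6H5: benzene ring → arene.
  CH(F): halogen on an sp³ carbon → alkyl halide.
  C≡C: C≡C triple bond → alkyne.
  CH(COCH3): pendant –COCH3: carbonyl C bonded to two carbons → ketone.
  C6H4: para-disubstituted benzene ring → arene.
  CH(CH2OCH3): pendant –CH2OCH3: C–O–C linkage → ether.
  CH(OCOCH3): pendant –OC(=O)CH3: an acyloxy group → ester.
  CH2OCH2: C–O–C with sp³ carbons on both sides and no adjacent C=O → ether.
  CH(NO2): –NO2 on an sp³ carbon → nitro (the N=O is not a carbonyl).
  CH(CH2NH2): pendant –CH2NH2: N on sp³ C, no adjacent C=O → amine.
  CH2NH2: –NH2 on an sp³ carbon with no adjacent C=O → amine.
No segment is a alcohol: CH2OCH2 is ether, not alcohol; CH(COCH3) is ketone, not alcohol; CH(CH2OCH3) is ether, not alcohol. → 0.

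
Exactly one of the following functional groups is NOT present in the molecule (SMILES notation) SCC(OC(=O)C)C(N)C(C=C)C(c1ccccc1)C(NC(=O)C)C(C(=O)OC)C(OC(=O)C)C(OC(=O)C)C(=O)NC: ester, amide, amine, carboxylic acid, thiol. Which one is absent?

carboxylic acid

thiol: present (HSCH2 — –SH on an sp³ carbon → thiol).
amine: present (CH(NH2) — –NH2 on an sp³ carbon with no adjacent C=O → amine).
amide: present (CH(NHCOCH3) — pendant –NHC(=O)CH3: N bonded to a carbonyl → amide (not amine)).
ester: present (CH(OCOCH3) — pendant –OC(=O)CH3: an acyloxy group → ester).
carboxylic acid: absent. In each of CH(OCOCH3) and CH(COOCH3), the acyl oxygen is bonded to carbon (–O–C), not to H, so this is an ester. In each of CH(NHCOCH3) and CONHCH3, the carbonyl is bonded to nitrogen, not to –OH; that is an amide.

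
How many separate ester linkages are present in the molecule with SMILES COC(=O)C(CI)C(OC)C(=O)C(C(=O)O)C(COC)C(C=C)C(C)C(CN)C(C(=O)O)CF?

1

Reading the structure from left to right:
  CH3OOC: CH3O–C(=O)–: carbonyl C bonded to C and to –OCH3 → ester (not ketone + ether).
  CH(CH2I): pendant –CH2X: halogen on sp³ carbon → alkyl halide.
  CH(OCH3): pendant –OCH3: C–O–C with sp³ C, no adjacent C=O → ether.
  CO: –C(=O)– with carbon on both sides → ketone.
  CH(COOH): pendant –COOH: carbonyl C bonded to C and –OH → carboxylic acid.
  CH(CH2OCH3): pendant –CH2OCH3: C–O–C linkage → ether.
  CH(CH=CH2): pendant –CH=CH2: C=C double bond → alkene.
  CH(CH2NH2): pendant –CH2NH2: N on sp³ C, no adjacent C=O → amine.
  CH(COOH): pendant –COOH: carbonyl C bonded to C and –OH → carboxylic acid.
  CH2F: halogen on an sp³ carbon → alkyl halide.
Ester appears at: CH3OOC → 1.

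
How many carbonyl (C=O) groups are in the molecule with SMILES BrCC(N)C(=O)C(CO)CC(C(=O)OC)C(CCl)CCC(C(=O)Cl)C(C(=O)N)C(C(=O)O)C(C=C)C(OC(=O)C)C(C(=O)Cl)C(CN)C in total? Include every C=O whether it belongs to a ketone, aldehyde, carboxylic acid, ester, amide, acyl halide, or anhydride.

7

CO: ketone, 1 C=O (running total 1).
CH(COOCH3): ester, 1 C=O (running total 2).
CH(COCl): acyl halide, 1 C=O (running total 3).
CH(CONH2): amide, 1 C=O (running total 4).
CH(COOH): carboxylic acid, 1 C=O (running total 5).
CH(OCOCH3): ester, 1 C=O (running total 6).
CH(COCl): acyl halide, 1 C=O (running total 7).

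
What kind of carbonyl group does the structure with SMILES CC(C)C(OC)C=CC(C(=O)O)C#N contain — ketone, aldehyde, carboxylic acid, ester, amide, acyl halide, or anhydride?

carboxylic acid

The carbonyl is in the CH(COOH) segment: pendant –COOH: carbonyl C bonded to C and –OH → carboxylic acid.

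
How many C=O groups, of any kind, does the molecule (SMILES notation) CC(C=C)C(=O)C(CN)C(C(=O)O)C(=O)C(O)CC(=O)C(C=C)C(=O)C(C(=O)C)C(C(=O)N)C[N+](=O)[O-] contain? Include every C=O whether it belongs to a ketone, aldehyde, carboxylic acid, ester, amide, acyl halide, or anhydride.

CO: ketone, 1 C=O (running total 1).
CH(COOH): carboxylic acid, 1 C=O (running total 2).
CO: ketone, 1 C=O (running total 3).
CO: ketone, 1 C=O (running total 4).
CO: ketone, 1 C=O (running total 5).
CH(COCH3): ketone, 1 C=O (running total 6).
CH(CONH2): amide, 1 C=O (running total 7).

7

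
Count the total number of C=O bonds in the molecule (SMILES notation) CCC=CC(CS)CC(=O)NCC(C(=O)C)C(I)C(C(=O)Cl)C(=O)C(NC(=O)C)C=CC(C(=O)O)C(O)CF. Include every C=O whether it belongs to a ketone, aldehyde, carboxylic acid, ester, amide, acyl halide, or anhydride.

CH2CONHCH2: amide, 1 C=O (running total 1).
CH(COCH3): ketone, 1 C=O (running total 2).
CH(COCl): acyl halide, 1 C=O (running total 3).
CO: ketone, 1 C=O (running total 4).
CH(NHCOCH3): amide, 1 C=O (running total 5).
CH(COOH): carboxylic acid, 1 C=O (running total 6).

6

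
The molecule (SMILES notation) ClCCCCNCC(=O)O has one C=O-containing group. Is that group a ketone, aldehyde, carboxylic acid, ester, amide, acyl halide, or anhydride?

carboxylic acid

The carbonyl is in the COOH segment: –COOH: carbonyl C bonded to –OH and C → carboxylic acid (the –OH is not a separate alcohol).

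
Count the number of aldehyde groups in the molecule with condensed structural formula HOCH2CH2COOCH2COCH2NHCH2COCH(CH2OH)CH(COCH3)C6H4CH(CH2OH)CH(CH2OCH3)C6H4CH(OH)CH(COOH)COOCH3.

0

Taking each segment in turn:
  HOCH2: HO– on an sp³ carbon → alcohol.
  CH2COOCH2: –C(=O)–O–C with C on the carbonyl side → ester.
  CO: –C(=O)– with carbon on both sides → ketone.
  CH2NHCH2: C–N–C with sp³ carbons and no adjacent C=O → amine (secondary).
  CO: –C(=O)– with carbon on both sides → ketone.
  CH(CH2OH): pendant –CH2OH on an sp³ backbone C → alcohol.
  CH(COCH3): pendant –COCH3: carbonyl C bonded to two carbons → ketone.
  C6H4: para-disubstituted benzene ring → arene.
  CH(CH2OH): pendant –CH2OH on an sp³ backbone C → alcohol.
  CH(CH2OCH3): pendant –CH2OCH3: C–O–C linkage → ether.
  C6H4: para-disubstituted benzene ring → arene.
  CH(OH): –OH on an sp³ carbon → alcohol (secondary).
  CH(COOH): pendant –COOH: carbonyl C bonded to C and –OH → carboxylic acid.
  COOCH3: –C(=O)OCH3: carbonyl C bonded to C and to –OCH3 → ester (not ketone + ether).
No segment is a aldehyde: CH2COOCH2 is ester, not aldehyde; CO is ketone, not aldehyde; CO is ketone, not aldehyde. → 0.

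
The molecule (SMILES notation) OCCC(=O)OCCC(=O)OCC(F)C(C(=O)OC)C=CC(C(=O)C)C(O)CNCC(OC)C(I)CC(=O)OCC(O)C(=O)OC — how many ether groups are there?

Working along the chain:
  HOCH2: HO– on an sp³ carbon → alcohol.
  CH2COOCH2: –C(=O)–O–C with C on the carbonyl side → ester.
  CH2COOCH2: –C(=O)–O–C with C on the carbonyl side → ester.
  CH(F): halogen on an sp³ carbon → alkyl halide.
  CH(COOCH3): pendant –COOCH3: carbonyl C bonded to C and –OCH3 → ester.
  CH=CH: C=C double bond → alkene.
  CH(COCH3): pendant –COCH3: carbonyl C bonded to two carbons → ketone.
  CH(OH): –OH on an sp³ carbon → alcohol (secondary).
  CH2NHCH2: C–N–C with sp³ carbons and no adjacent C=O → amine (secondary).
  CH(OCH3): pendant –OCH3: C–O–C with sp³ C, no adjacent C=O → ether.
  CH(I): halogen on an sp³ carbon → alkyl halide.
  CH2COOCH2: –C(=O)–O–C with C on the carbonyl side → ester.
  CH(OH): –OH on an sp³ carbon → alcohol (secondary).
  COOCH3: –C(=O)OCH3: carbonyl C bonded to C and to –OCH3 → ester (not ketone + ether).
Ether appears at: CH(OCH3) → 1.

1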